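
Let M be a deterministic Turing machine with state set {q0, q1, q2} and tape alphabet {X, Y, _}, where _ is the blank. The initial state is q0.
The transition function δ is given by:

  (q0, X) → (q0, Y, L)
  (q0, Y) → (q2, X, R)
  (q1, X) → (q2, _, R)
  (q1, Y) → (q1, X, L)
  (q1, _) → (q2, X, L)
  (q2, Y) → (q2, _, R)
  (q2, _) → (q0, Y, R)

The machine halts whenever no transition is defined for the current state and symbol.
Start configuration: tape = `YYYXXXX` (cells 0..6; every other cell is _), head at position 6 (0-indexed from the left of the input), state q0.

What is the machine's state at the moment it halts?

q0 | YYYXXX[X]__   read X → write Y, move L, go to q0
q0 | YYYXX[X]Y__   read X → write Y, move L, go to q0
q0 | YYYX[X]YY__   read X → write Y, move L, go to q0
q0 | YYY[X]YYY__   read X → write Y, move L, go to q0
q0 | YY[Y]YYYY__   read Y → write X, move R, go to q2
q2 | YYX[Y]YYY__   read Y → write _, move R, go to q2
q2 | YYX_[Y]YY__   read Y → write _, move R, go to q2
q2 | YYX__[Y]Y__   read Y → write _, move R, go to q2
q2 | YYX___[Y]__   read Y → write _, move R, go to q2
q2 | YYX____[_]_   read _ → write Y, move R, go to q0
q0 | YYX____Y[_]
No transition is defined for (q0, _); M halts in state q0.

q0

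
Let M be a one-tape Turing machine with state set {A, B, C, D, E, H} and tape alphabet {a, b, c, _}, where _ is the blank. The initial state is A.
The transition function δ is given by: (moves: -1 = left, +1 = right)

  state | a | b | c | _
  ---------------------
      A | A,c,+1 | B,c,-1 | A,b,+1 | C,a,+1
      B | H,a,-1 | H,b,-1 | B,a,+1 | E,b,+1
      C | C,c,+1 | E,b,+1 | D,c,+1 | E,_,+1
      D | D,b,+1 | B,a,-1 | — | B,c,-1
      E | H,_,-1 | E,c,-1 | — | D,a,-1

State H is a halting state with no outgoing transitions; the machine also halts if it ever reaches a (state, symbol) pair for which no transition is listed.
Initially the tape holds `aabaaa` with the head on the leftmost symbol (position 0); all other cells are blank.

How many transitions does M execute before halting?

A | [a]abaaa   read a → write c, move +1, go to A
A | c[a]baaa   read a → write c, move +1, go to A
A | cc[b]aaa   read b → write c, move -1, go to B
B | c[c]caaa   read c → write a, move +1, go to B
B | ca[c]aaa   read c → write a, move +1, go to B
B | caa[a]aa   read a → write a, move -1, go to H
H | ca[a]aaa
M halts after 6 transitions.

6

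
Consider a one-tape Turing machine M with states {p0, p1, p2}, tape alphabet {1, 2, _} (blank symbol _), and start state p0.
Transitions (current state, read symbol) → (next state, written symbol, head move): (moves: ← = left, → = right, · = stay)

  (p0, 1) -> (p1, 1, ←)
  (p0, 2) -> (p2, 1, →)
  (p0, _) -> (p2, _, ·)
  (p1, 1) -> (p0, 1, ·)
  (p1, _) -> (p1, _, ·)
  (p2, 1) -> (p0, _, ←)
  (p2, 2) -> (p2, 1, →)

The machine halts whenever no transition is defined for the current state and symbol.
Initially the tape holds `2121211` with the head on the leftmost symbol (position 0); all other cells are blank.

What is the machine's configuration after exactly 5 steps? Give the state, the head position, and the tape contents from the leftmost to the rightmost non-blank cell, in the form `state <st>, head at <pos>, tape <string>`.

state p1, head at -1, tape 1_21211

state=p0 head=0 tape=_[2]121211   (p0,2)→(p2,1,→)
state=p2 head=1 tape=_1[1]21211   (p2,1)→(p0,_,←)
state=p0 head=0 tape=_[1]_21211   (p0,1)→(p1,1,←)
state=p1 head=-1 tape=[_]1_21211   (p1,_)→(p1,_,·)
state=p1 head=-1 tape=[_]1_21211   (p1,_)→(p1,_,·)
state=p1 head=-1 tape=[_]1_21211
After 5 steps: state p1, head at -1, tape 1_21211.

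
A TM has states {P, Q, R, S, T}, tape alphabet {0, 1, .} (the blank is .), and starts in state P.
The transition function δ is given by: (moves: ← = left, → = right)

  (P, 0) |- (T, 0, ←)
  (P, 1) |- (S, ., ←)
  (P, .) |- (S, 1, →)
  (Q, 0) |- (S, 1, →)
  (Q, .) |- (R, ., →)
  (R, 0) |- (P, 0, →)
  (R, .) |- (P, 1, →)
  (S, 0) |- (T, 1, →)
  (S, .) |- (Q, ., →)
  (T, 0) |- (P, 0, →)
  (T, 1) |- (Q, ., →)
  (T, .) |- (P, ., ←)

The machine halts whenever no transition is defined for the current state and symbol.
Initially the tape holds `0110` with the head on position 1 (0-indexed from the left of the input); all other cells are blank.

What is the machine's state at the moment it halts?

P | .0[1]10   read 1 → write ., move ←, go to S
S | .[0].10   read 0 → write 1, move →, go to T
T | .1[.]10   read . → write ., move ←, go to P
P | .[1].10   read 1 → write ., move ←, go to S
S | [.]..10   read . → write ., move →, go to Q
Q | .[.].10   read . → write ., move →, go to R
R | ..[.]10   read . → write 1, move →, go to P
P | ..1[1]0   read 1 → write ., move ←, go to S
S | ..[1].0
No transition is defined for (S, 1); M halts in state S.

S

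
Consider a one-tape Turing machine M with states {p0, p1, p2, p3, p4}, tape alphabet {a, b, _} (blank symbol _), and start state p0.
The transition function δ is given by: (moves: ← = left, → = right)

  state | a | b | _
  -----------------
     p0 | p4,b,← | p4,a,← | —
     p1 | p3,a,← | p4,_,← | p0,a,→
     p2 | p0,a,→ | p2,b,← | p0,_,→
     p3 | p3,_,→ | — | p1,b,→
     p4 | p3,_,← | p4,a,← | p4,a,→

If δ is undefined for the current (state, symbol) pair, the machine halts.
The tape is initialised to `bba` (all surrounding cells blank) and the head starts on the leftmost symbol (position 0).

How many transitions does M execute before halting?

state=p0 head=0 tape=_[b]ba   (p0,b)→(p4,a,←)
state=p4 head=-1 tape=[_]aba   (p4,_)→(p4,a,→)
state=p4 head=0 tape=a[a]ba   (p4,a)→(p3,_,←)
state=p3 head=-1 tape=[a]_ba   (p3,a)→(p3,_,→)
state=p3 head=0 tape=_[_]ba   (p3,_)→(p1,b,→)
state=p1 head=1 tape=_b[b]a   (p1,b)→(p4,_,←)
state=p4 head=0 tape=_[b]_a   (p4,b)→(p4,a,←)
state=p4 head=-1 tape=[_]a_a   (p4,_)→(p4,a,→)
state=p4 head=0 tape=a[a]_a   (p4,a)→(p3,_,←)
state=p3 head=-1 tape=[a]__a   (p3,a)→(p3,_,→)
state=p3 head=0 tape=_[_]_a   (p3,_)→(p1,b,→)
state=p1 head=1 tape=_b[_]a   (p1,_)→(p0,a,→)
state=p0 head=2 tape=_ba[a]   (p0,a)→(p4,b,←)
state=p4 head=1 tape=_b[a]b   (p4,a)→(p3,_,←)
state=p3 head=0 tape=_[b]_b
M halts after 14 transitions.

14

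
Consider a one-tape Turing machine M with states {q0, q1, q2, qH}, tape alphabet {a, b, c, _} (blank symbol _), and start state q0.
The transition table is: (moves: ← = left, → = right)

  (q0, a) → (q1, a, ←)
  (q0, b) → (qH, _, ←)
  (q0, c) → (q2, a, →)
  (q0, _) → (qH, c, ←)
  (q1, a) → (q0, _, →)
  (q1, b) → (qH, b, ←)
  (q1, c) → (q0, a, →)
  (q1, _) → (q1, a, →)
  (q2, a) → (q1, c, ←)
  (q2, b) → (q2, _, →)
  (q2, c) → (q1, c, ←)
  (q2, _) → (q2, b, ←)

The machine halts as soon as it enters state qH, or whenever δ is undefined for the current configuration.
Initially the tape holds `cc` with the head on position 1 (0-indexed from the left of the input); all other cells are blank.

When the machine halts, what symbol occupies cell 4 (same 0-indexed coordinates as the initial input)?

b

q0 | c[c]___   read c → write a, move →, go to q2
q2 | ca[_]__   read _ → write b, move ←, go to q2
q2 | c[a]b__   read a → write c, move ←, go to q1
q1 | [c]cb__   read c → write a, move →, go to q0
q0 | a[c]b__   read c → write a, move →, go to q2
q2 | aa[b]__   read b → write _, move →, go to q2
q2 | aa_[_]_   read _ → write b, move ←, go to q2
q2 | aa[_]b_   read _ → write b, move ←, go to q2
q2 | a[a]bb_   read a → write c, move ←, go to q1
q1 | [a]cbb_   read a → write _, move →, go to q0
q0 | _[c]bb_   read c → write a, move →, go to q2
q2 | _a[b]b_   read b → write _, move →, go to q2
q2 | _a_[b]_   read b → write _, move →, go to q2
q2 | _a__[_]   read _ → write b, move ←, go to q2
q2 | _a_[_]b   read _ → write b, move ←, go to q2
q2 | _a[_]bb   read _ → write b, move ←, go to q2
q2 | _[a]bbb   read a → write c, move ←, go to q1
q1 | [_]cbbb   read _ → write a, move →, go to q1
q1 | a[c]bbb   read c → write a, move →, go to q0
q0 | aa[b]bb   read b → write _, move ←, go to qH
qH | a[a]_bb
Cell 4 holds b when M halts.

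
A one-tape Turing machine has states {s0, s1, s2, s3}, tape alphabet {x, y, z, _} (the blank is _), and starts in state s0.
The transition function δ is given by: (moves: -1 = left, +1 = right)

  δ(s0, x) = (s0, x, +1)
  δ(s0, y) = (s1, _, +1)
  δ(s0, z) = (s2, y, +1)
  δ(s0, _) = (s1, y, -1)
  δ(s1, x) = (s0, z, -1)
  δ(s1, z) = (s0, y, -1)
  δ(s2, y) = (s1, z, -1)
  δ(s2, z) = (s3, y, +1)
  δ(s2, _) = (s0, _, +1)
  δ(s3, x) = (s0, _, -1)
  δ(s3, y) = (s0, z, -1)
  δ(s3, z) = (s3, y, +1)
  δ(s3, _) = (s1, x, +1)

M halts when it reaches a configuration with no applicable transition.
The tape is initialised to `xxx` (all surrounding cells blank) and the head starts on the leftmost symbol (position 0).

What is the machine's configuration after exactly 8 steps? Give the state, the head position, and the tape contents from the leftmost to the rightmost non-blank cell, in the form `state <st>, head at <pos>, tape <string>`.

state=s0 head=0 tape=[x]xx_   (s0,x)→(s0,x,+1)
state=s0 head=1 tape=x[x]x_   (s0,x)→(s0,x,+1)
state=s0 head=2 tape=xx[x]_   (s0,x)→(s0,x,+1)
state=s0 head=3 tape=xxx[_]   (s0,_)→(s1,y,-1)
state=s1 head=2 tape=xx[x]y   (s1,x)→(s0,z,-1)
state=s0 head=1 tape=x[x]zy   (s0,x)→(s0,x,+1)
state=s0 head=2 tape=xx[z]y   (s0,z)→(s2,y,+1)
state=s2 head=3 tape=xxy[y]   (s2,y)→(s1,z,-1)
state=s1 head=2 tape=xx[y]z
After 8 steps: state s1, head at 2, tape xxyz.

state s1, head at 2, tape xxyz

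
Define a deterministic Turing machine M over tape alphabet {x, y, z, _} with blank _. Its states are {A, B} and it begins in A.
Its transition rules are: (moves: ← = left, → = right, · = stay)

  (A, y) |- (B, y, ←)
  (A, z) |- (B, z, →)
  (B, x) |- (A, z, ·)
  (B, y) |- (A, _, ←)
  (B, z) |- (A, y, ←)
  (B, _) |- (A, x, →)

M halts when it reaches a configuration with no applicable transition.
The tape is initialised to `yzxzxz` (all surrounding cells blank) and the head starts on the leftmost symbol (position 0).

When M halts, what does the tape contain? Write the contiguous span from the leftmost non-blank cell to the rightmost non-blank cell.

zxzzxxz

A | _[y]zxzxz   read y → write y, move ←, go to B
B | [_]yzxzxz   read _ → write x, move →, go to A
A | x[y]zxzxz   read y → write y, move ←, go to B
B | [x]yzxzxz   read x → write z, move ·, go to A
A | [z]yzxzxz   read z → write z, move →, go to B
B | z[y]zxzxz   read y → write _, move ←, go to A
A | [z]_zxzxz   read z → write z, move →, go to B
B | z[_]zxzxz   read _ → write x, move →, go to A
A | zx[z]xzxz   read z → write z, move →, go to B
B | zxz[x]zxz   read x → write z, move ·, go to A
A | zxz[z]zxz   read z → write z, move →, go to B
B | zxzz[z]xz   read z → write y, move ←, go to A
A | zxz[z]yxz   read z → write z, move →, go to B
B | zxzz[y]xz   read y → write _, move ←, go to A
A | zxz[z]_xz   read z → write z, move →, go to B
B | zxzz[_]xz   read _ → write x, move →, go to A
A | zxzzx[x]z
The non-blank tape span at halt is zxzzxxz.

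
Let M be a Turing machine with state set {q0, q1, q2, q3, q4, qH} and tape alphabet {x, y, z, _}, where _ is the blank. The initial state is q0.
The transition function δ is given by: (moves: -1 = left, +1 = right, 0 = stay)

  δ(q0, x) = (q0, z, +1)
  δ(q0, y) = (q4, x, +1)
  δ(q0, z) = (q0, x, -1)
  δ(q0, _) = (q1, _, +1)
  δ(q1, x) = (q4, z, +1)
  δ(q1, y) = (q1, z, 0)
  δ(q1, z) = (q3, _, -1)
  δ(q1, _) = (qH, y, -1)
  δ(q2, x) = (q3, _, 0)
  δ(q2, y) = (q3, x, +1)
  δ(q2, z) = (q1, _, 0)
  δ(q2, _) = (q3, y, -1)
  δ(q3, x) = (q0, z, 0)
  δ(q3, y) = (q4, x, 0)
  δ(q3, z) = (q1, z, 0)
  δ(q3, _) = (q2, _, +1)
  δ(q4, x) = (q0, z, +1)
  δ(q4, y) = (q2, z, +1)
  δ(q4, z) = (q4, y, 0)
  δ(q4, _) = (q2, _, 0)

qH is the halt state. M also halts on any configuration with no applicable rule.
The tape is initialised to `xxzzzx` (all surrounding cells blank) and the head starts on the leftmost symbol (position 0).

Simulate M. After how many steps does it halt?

32

q0 | _[x]xzzzx__   read x → write z, move +1, go to q0
q0 | _z[x]zzzx__   read x → write z, move +1, go to q0
q0 | _zz[z]zzx__   read z → write x, move -1, go to q0
q0 | _z[z]xzzx__   read z → write x, move -1, go to q0
q0 | _[z]xxzzx__   read z → write x, move -1, go to q0
q0 | [_]xxxzzx__   read _ → write _, move +1, go to q1
q1 | _[x]xxzzx__   read x → write z, move +1, go to q4
q4 | _z[x]xzzx__   read x → write z, move +1, go to q0
q0 | _zz[x]zzx__   read x → write z, move +1, go to q0
q0 | _zzz[z]zx__   read z → write x, move -1, go to q0
q0 | _zz[z]xzx__   read z → write x, move -1, go to q0
q0 | _z[z]xxzx__   read z → write x, move -1, go to q0
q0 | _[z]xxxzx__   read z → write x, move -1, go to q0
q0 | [_]xxxxzx__   read _ → write _, move +1, go to q1
q1 | _[x]xxxzx__   read x → write z, move +1, go to q4
q4 | _z[x]xxzx__   read x → write z, move +1, go to q0
q0 | _zz[x]xzx__   read x → write z, move +1, go to q0
q0 | _zzz[x]zx__   read x → write z, move +1, go to q0
q0 | _zzzz[z]x__   read z → write x, move -1, go to q0
q0 | _zzz[z]xx__   read z → write x, move -1, go to q0
q0 | _zz[z]xxx__   read z → write x, move -1, go to q0
q0 | _z[z]xxxx__   read z → write x, move -1, go to q0
q0 | _[z]xxxxx__   read z → write x, move -1, go to q0
q0 | [_]xxxxxx__   read _ → write _, move +1, go to q1
q1 | _[x]xxxxx__   read x → write z, move +1, go to q4
q4 | _z[x]xxxx__   read x → write z, move +1, go to q0
q0 | _zz[x]xxx__   read x → write z, move +1, go to q0
q0 | _zzz[x]xx__   read x → write z, move +1, go to q0
q0 | _zzzz[x]x__   read x → write z, move +1, go to q0
q0 | _zzzzz[x]__   read x → write z, move +1, go to q0
q0 | _zzzzzz[_]_   read _ → write _, move +1, go to q1
q1 | _zzzzzz_[_]   read _ → write y, move -1, go to qH
qH | _zzzzzz[_]y
M halts after 32 transitions.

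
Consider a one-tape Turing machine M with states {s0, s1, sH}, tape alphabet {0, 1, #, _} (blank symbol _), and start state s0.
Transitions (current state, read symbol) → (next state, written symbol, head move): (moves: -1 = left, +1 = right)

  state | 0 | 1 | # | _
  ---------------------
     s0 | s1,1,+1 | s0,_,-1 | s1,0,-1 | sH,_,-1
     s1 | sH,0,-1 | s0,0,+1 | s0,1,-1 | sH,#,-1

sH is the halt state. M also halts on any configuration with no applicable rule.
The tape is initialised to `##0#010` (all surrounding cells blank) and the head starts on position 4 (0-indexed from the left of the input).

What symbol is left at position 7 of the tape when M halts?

#

state=s0 head=4 tape=##0#[0]10_   (s0,0)→(s1,1,+1)
state=s1 head=5 tape=##0#1[1]0_   (s1,1)→(s0,0,+1)
state=s0 head=6 tape=##0#10[0]_   (s0,0)→(s1,1,+1)
state=s1 head=7 tape=##0#101[_]   (s1,_)→(sH,#,-1)
state=sH head=6 tape=##0#10[1]#
Cell 7 holds # when M halts.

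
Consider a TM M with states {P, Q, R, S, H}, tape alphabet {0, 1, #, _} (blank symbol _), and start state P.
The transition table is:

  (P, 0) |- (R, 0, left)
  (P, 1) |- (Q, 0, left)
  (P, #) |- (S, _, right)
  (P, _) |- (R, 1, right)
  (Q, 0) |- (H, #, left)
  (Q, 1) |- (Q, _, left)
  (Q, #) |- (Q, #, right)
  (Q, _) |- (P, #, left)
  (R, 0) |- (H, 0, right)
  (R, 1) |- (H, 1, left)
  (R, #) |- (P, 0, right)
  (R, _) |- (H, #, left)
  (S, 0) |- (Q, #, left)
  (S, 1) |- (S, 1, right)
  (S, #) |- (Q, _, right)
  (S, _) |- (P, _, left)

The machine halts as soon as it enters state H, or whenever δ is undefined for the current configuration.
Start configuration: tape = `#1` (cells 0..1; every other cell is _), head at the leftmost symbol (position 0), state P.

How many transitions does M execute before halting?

state=P head=0 tape=_[#]1_   (P,#)→(S,_,right)
state=S head=1 tape=__[1]_   (S,1)→(S,1,right)
state=S head=2 tape=__1[_]   (S,_)→(P,_,left)
state=P head=1 tape=__[1]_   (P,1)→(Q,0,left)
state=Q head=0 tape=_[_]0_   (Q,_)→(P,#,left)
state=P head=-1 tape=[_]#0_   (P,_)→(R,1,right)
state=R head=0 tape=1[#]0_   (R,#)→(P,0,right)
state=P head=1 tape=10[0]_   (P,0)→(R,0,left)
state=R head=0 tape=1[0]0_   (R,0)→(H,0,right)
state=H head=1 tape=10[0]_
M halts after 9 transitions.

9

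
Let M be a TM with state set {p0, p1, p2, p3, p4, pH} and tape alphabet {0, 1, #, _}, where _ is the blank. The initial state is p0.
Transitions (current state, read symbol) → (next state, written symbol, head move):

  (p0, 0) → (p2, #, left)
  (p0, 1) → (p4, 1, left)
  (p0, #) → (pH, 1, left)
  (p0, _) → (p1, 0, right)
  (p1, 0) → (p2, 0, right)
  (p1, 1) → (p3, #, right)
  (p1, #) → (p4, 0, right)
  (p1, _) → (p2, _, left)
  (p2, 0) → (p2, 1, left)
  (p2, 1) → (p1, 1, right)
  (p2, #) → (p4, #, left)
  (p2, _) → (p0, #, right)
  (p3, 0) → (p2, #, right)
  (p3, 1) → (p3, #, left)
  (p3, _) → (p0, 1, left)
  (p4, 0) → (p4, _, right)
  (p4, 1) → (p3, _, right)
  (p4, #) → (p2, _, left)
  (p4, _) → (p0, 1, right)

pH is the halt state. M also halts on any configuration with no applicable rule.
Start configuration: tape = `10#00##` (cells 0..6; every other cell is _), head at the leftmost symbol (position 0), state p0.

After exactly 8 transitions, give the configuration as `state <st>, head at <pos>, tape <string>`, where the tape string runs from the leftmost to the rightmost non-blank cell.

state p3, head at 0, tape 0##0#00##

state=p0 head=0 tape=__[1]0#00##   (p0,1)→(p4,1,left)
state=p4 head=-1 tape=_[_]10#00##   (p4,_)→(p0,1,right)
state=p0 head=0 tape=_1[1]0#00##   (p0,1)→(p4,1,left)
state=p4 head=-1 tape=_[1]10#00##   (p4,1)→(p3,_,right)
state=p3 head=0 tape=__[1]0#00##   (p3,1)→(p3,#,left)
state=p3 head=-1 tape=_[_]#0#00##   (p3,_)→(p0,1,left)
state=p0 head=-2 tape=[_]1#0#00##   (p0,_)→(p1,0,right)
state=p1 head=-1 tape=0[1]#0#00##   (p1,1)→(p3,#,right)
state=p3 head=0 tape=0#[#]0#00##
After 8 steps: state p3, head at 0, tape 0##0#00##.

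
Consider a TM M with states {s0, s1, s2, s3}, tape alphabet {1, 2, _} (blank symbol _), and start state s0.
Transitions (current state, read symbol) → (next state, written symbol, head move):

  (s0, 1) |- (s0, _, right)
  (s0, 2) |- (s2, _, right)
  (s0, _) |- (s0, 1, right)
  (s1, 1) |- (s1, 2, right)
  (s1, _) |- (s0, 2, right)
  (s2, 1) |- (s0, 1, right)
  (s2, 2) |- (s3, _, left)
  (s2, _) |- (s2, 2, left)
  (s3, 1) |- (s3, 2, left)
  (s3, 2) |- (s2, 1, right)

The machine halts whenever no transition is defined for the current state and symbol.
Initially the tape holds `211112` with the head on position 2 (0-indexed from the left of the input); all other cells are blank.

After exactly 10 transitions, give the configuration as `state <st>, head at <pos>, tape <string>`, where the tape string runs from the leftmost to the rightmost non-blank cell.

state s0, head at 2, tape 2122222

s0 | 21[1]112_   read 1 → write _, move right, go to s0
s0 | 21_[1]12_   read 1 → write _, move right, go to s0
s0 | 21__[1]2_   read 1 → write _, move right, go to s0
s0 | 21___[2]_   read 2 → write _, move right, go to s2
s2 | 21____[_]   read _ → write 2, move left, go to s2
s2 | 21___[_]2   read _ → write 2, move left, go to s2
s2 | 21__[_]22   read _ → write 2, move left, go to s2
s2 | 21_[_]222   read _ → write 2, move left, go to s2
s2 | 21[_]2222   read _ → write 2, move left, go to s2
s2 | 2[1]22222   read 1 → write 1, move right, go to s0
s0 | 21[2]2222
After 10 steps: state s0, head at 2, tape 2122222.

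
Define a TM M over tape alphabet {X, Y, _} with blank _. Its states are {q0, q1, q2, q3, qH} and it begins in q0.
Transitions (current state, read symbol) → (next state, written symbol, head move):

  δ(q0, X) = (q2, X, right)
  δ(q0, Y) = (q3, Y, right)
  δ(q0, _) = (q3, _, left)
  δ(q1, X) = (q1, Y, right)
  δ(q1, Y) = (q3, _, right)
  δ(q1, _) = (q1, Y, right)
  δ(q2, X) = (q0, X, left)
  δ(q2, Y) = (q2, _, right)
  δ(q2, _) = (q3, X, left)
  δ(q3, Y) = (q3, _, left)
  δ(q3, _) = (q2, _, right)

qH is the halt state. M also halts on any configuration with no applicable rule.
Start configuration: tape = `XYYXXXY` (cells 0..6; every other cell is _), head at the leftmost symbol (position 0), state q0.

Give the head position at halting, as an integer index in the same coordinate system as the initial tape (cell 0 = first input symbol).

q0 | [X]YYXXXY   read X → write X, move right, go to q2
q2 | X[Y]YXXXY   read Y → write _, move right, go to q2
q2 | X_[Y]XXXY   read Y → write _, move right, go to q2
q2 | X__[X]XXY   read X → write X, move left, go to q0
q0 | X_[_]XXXY   read _ → write _, move left, go to q3
q3 | X[_]_XXXY   read _ → write _, move right, go to q2
q2 | X_[_]XXXY   read _ → write X, move left, go to q3
q3 | X[_]XXXXY   read _ → write _, move right, go to q2
q2 | X_[X]XXXY   read X → write X, move left, go to q0
q0 | X[_]XXXXY   read _ → write _, move left, go to q3
q3 | [X]_XXXXY
At halt the head is at cell 0.

0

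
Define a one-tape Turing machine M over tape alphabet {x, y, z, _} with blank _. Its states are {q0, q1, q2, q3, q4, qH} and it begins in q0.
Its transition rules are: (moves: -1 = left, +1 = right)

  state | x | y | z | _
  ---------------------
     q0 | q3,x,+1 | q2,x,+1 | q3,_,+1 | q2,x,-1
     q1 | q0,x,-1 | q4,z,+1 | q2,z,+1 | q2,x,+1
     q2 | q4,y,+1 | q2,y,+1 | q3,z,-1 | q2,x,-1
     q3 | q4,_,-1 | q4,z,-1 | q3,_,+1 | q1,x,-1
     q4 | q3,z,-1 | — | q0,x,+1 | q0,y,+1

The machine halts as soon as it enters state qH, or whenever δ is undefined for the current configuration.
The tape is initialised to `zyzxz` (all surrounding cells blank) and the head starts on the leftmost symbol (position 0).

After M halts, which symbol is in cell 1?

_

state=q0 head=0 tape=[z]yzxz_   (q0,z)→(q3,_,+1)
state=q3 head=1 tape=_[y]zxz_   (q3,y)→(q4,z,-1)
state=q4 head=0 tape=[_]zzxz_   (q4,_)→(q0,y,+1)
state=q0 head=1 tape=y[z]zxz_   (q0,z)→(q3,_,+1)
state=q3 head=2 tape=y_[z]xz_   (q3,z)→(q3,_,+1)
state=q3 head=3 tape=y__[x]z_   (q3,x)→(q4,_,-1)
state=q4 head=2 tape=y_[_]_z_   (q4,_)→(q0,y,+1)
state=q0 head=3 tape=y_y[_]z_   (q0,_)→(q2,x,-1)
state=q2 head=2 tape=y_[y]xz_   (q2,y)→(q2,y,+1)
state=q2 head=3 tape=y_y[x]z_   (q2,x)→(q4,y,+1)
state=q4 head=4 tape=y_yy[z]_   (q4,z)→(q0,x,+1)
state=q0 head=5 tape=y_yyx[_]   (q0,_)→(q2,x,-1)
state=q2 head=4 tape=y_yy[x]x   (q2,x)→(q4,y,+1)
state=q4 head=5 tape=y_yyy[x]   (q4,x)→(q3,z,-1)
state=q3 head=4 tape=y_yy[y]z   (q3,y)→(q4,z,-1)
state=q4 head=3 tape=y_y[y]zz
Cell 1 holds _ when M halts.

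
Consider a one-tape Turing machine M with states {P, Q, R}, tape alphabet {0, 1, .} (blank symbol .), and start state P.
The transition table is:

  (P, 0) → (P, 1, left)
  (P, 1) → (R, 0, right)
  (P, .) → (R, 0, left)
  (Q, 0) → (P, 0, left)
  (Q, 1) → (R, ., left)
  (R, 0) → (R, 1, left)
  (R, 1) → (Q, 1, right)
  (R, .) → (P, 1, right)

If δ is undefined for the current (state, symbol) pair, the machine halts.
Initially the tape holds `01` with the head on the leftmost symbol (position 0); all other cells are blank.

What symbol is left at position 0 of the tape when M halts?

.

P | ..[0]1   read 0 → write 1, move left, go to P
P | .[.]11   read . → write 0, move left, go to R
R | [.]011   read . → write 1, move right, go to P
P | 1[0]11   read 0 → write 1, move left, go to P
P | [1]111   read 1 → write 0, move right, go to R
R | 0[1]11   read 1 → write 1, move right, go to Q
Q | 01[1]1   read 1 → write ., move left, go to R
R | 0[1].1   read 1 → write 1, move right, go to Q
Q | 01[.]1
Cell 0 holds . when M halts.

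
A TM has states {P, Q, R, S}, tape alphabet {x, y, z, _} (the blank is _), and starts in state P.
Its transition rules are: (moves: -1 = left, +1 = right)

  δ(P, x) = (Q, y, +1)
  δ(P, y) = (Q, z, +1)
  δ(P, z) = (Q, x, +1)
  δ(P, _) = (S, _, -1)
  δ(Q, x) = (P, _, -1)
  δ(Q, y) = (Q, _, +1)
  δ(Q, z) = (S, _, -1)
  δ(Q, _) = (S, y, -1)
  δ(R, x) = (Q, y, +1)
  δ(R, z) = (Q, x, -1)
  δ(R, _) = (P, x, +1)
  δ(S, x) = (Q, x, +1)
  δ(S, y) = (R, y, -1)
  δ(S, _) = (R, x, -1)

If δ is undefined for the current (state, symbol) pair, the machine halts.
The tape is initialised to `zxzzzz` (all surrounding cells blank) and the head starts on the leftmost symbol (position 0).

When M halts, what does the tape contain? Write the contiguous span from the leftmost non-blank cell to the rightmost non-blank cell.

P | ____[z]xzzzz   read z → write x, move +1, go to Q
Q | ____x[x]zzzz   read x → write _, move -1, go to P
P | ____[x]_zzzz   read x → write y, move +1, go to Q
Q | ____y[_]zzzz   read _ → write y, move -1, go to S
S | ____[y]yzzzz   read y → write y, move -1, go to R
R | ___[_]yyzzzz   read _ → write x, move +1, go to P
P | ___x[y]yzzzz   read y → write z, move +1, go to Q
Q | ___xz[y]zzzz   read y → write _, move +1, go to Q
Q | ___xz_[z]zzz   read z → write _, move -1, go to S
S | ___xz[_]_zzz   read _ → write x, move -1, go to R
R | ___x[z]x_zzz   read z → write x, move -1, go to Q
Q | ___[x]xx_zzz   read x → write _, move -1, go to P
P | __[_]_xx_zzz   read _ → write _, move -1, go to S
S | _[_]__xx_zzz   read _ → write x, move -1, go to R
R | [_]x__xx_zzz   read _ → write x, move +1, go to P
P | x[x]__xx_zzz   read x → write y, move +1, go to Q
Q | xy[_]_xx_zzz   read _ → write y, move -1, go to S
S | x[y]y_xx_zzz   read y → write y, move -1, go to R
R | [x]yy_xx_zzz   read x → write y, move +1, go to Q
Q | y[y]y_xx_zzz   read y → write _, move +1, go to Q
Q | y_[y]_xx_zzz   read y → write _, move +1, go to Q
Q | y__[_]xx_zzz   read _ → write y, move -1, go to S
S | y_[_]yxx_zzz   read _ → write x, move -1, go to R
R | y[_]xyxx_zzz   read _ → write x, move +1, go to P
P | yx[x]yxx_zzz   read x → write y, move +1, go to Q
Q | yxy[y]xx_zzz   read y → write _, move +1, go to Q
Q | yxy_[x]x_zzz   read x → write _, move -1, go to P
P | yxy[_]_x_zzz   read _ → write _, move -1, go to S
S | yx[y]__x_zzz   read y → write y, move -1, go to R
R | y[x]y__x_zzz   read x → write y, move +1, go to Q
Q | yy[y]__x_zzz   read y → write _, move +1, go to Q
Q | yy_[_]_x_zzz   read _ → write y, move -1, go to S
S | yy[_]y_x_zzz   read _ → write x, move -1, go to R
R | y[y]xy_x_zzz
The non-blank tape span at halt is yyxy_x_zzz.

yyxy_x_zzz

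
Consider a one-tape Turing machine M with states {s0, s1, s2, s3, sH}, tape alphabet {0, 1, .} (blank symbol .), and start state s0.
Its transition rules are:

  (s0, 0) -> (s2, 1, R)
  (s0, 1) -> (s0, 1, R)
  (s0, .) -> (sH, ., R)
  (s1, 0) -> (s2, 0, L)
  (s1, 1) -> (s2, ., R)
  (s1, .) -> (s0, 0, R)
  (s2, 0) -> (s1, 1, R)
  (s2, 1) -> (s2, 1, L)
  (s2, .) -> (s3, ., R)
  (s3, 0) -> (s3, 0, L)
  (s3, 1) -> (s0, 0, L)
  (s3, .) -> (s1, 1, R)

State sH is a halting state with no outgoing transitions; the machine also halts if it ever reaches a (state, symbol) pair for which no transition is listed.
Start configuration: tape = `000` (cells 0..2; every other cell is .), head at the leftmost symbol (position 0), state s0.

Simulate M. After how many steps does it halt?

8

s0 | .[0]00   read 0 → write 1, move R, go to s2
s2 | .1[0]0   read 0 → write 1, move R, go to s1
s1 | .11[0]   read 0 → write 0, move L, go to s2
s2 | .1[1]0   read 1 → write 1, move L, go to s2
s2 | .[1]10   read 1 → write 1, move L, go to s2
s2 | [.]110   read . → write ., move R, go to s3
s3 | .[1]10   read 1 → write 0, move L, go to s0
s0 | [.]010   read . → write ., move R, go to sH
sH | .[0]10
M halts after 8 transitions.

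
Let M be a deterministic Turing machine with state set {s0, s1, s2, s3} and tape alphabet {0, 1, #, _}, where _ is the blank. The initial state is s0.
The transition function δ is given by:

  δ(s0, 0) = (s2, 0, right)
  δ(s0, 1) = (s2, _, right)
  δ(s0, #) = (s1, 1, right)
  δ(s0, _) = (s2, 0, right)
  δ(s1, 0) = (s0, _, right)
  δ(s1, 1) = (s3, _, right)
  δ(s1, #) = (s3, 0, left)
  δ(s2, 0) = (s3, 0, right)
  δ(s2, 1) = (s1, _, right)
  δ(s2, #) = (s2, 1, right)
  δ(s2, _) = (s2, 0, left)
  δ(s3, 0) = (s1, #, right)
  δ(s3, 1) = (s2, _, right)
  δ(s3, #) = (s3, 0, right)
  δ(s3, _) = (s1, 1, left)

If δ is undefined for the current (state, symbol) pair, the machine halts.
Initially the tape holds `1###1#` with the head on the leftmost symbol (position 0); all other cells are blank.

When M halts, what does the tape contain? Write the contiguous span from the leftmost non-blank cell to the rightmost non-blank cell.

state=s0 head=0 tape=[1]###1#_____   (s0,1)→(s2,_,right)
state=s2 head=1 tape=_[#]##1#_____   (s2,#)→(s2,1,right)
state=s2 head=2 tape=_1[#]#1#_____   (s2,#)→(s2,1,right)
state=s2 head=3 tape=_11[#]1#_____   (s2,#)→(s2,1,right)
state=s2 head=4 tape=_111[1]#_____   (s2,1)→(s1,_,right)
state=s1 head=5 tape=_111_[#]_____   (s1,#)→(s3,0,left)
state=s3 head=4 tape=_111[_]0_____   (s3,_)→(s1,1,left)
state=s1 head=3 tape=_11[1]10_____   (s1,1)→(s3,_,right)
state=s3 head=4 tape=_11_[1]0_____   (s3,1)→(s2,_,right)
state=s2 head=5 tape=_11__[0]_____   (s2,0)→(s3,0,right)
state=s3 head=6 tape=_11__0[_]____   (s3,_)→(s1,1,left)
state=s1 head=5 tape=_11__[0]1____   (s1,0)→(s0,_,right)
state=s0 head=6 tape=_11___[1]____   (s0,1)→(s2,_,right)
state=s2 head=7 tape=_11____[_]___   (s2,_)→(s2,0,left)
state=s2 head=6 tape=_11___[_]0___   (s2,_)→(s2,0,left)
state=s2 head=5 tape=_11__[_]00___   (s2,_)→(s2,0,left)
state=s2 head=4 tape=_11_[_]000___   (s2,_)→(s2,0,left)
state=s2 head=3 tape=_11[_]0000___   (s2,_)→(s2,0,left)
state=s2 head=2 tape=_1[1]00000___   (s2,1)→(s1,_,right)
state=s1 head=3 tape=_1_[0]0000___   (s1,0)→(s0,_,right)
state=s0 head=4 tape=_1__[0]000___   (s0,0)→(s2,0,right)
state=s2 head=5 tape=_1__0[0]00___   (s2,0)→(s3,0,right)
state=s3 head=6 tape=_1__00[0]0___   (s3,0)→(s1,#,right)
state=s1 head=7 tape=_1__00#[0]___   (s1,0)→(s0,_,right)
state=s0 head=8 tape=_1__00#_[_]__   (s0,_)→(s2,0,right)
state=s2 head=9 tape=_1__00#_0[_]_   (s2,_)→(s2,0,left)
state=s2 head=8 tape=_1__00#_[0]0_   (s2,0)→(s3,0,right)
state=s3 head=9 tape=_1__00#_0[0]_   (s3,0)→(s1,#,right)
state=s1 head=10 tape=_1__00#_0#[_]
The non-blank tape span at halt is 1__00#_0#.

1__00#_0#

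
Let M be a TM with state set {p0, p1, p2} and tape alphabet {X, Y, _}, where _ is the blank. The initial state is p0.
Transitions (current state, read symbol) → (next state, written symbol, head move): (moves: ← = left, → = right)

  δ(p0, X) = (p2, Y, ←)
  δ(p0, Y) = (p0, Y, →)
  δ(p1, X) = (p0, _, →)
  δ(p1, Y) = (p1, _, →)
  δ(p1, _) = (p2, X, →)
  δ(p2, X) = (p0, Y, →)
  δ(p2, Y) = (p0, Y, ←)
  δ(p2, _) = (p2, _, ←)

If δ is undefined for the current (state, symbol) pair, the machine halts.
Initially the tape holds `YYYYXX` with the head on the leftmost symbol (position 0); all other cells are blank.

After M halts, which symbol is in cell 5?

state=p0 head=0 tape=[Y]YYYXX_   (p0,Y)→(p0,Y,→)
state=p0 head=1 tape=Y[Y]YYXX_   (p0,Y)→(p0,Y,→)
state=p0 head=2 tape=YY[Y]YXX_   (p0,Y)→(p0,Y,→)
state=p0 head=3 tape=YYY[Y]XX_   (p0,Y)→(p0,Y,→)
state=p0 head=4 tape=YYYY[X]X_   (p0,X)→(p2,Y,←)
state=p2 head=3 tape=YYY[Y]YX_   (p2,Y)→(p0,Y,←)
state=p0 head=2 tape=YY[Y]YYX_   (p0,Y)→(p0,Y,→)
state=p0 head=3 tape=YYY[Y]YX_   (p0,Y)→(p0,Y,→)
state=p0 head=4 tape=YYYY[Y]X_   (p0,Y)→(p0,Y,→)
state=p0 head=5 tape=YYYYY[X]_   (p0,X)→(p2,Y,←)
state=p2 head=4 tape=YYYY[Y]Y_   (p2,Y)→(p0,Y,←)
state=p0 head=3 tape=YYY[Y]YY_   (p0,Y)→(p0,Y,→)
state=p0 head=4 tape=YYYY[Y]Y_   (p0,Y)→(p0,Y,→)
state=p0 head=5 tape=YYYYY[Y]_   (p0,Y)→(p0,Y,→)
state=p0 head=6 tape=YYYYYY[_]
Cell 5 holds Y when M halts.

Y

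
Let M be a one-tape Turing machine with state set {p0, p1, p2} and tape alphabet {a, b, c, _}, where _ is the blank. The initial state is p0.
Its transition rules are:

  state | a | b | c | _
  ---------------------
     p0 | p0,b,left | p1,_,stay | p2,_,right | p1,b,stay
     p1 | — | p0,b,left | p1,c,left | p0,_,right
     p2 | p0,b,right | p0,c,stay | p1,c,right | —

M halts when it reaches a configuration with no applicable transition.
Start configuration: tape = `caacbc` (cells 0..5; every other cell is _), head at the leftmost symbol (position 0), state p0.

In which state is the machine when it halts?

p2

state=p0 head=0 tape=[c]aacbc___   (p0,c)→(p2,_,right)
state=p2 head=1 tape=_[a]acbc___   (p2,a)→(p0,b,right)
state=p0 head=2 tape=_b[a]cbc___   (p0,a)→(p0,b,left)
state=p0 head=1 tape=_[b]bcbc___   (p0,b)→(p1,_,stay)
state=p1 head=1 tape=_[_]bcbc___   (p1,_)→(p0,_,right)
state=p0 head=2 tape=__[b]cbc___   (p0,b)→(p1,_,stay)
state=p1 head=2 tape=__[_]cbc___   (p1,_)→(p0,_,right)
state=p0 head=3 tape=___[c]bc___   (p0,c)→(p2,_,right)
state=p2 head=4 tape=____[b]c___   (p2,b)→(p0,c,stay)
state=p0 head=4 tape=____[c]c___   (p0,c)→(p2,_,right)
state=p2 head=5 tape=_____[c]___   (p2,c)→(p1,c,right)
state=p1 head=6 tape=_____c[_]__   (p1,_)→(p0,_,right)
state=p0 head=7 tape=_____c_[_]_   (p0,_)→(p1,b,stay)
state=p1 head=7 tape=_____c_[b]_   (p1,b)→(p0,b,left)
state=p0 head=6 tape=_____c[_]b_   (p0,_)→(p1,b,stay)
state=p1 head=6 tape=_____c[b]b_   (p1,b)→(p0,b,left)
state=p0 head=5 tape=_____[c]bb_   (p0,c)→(p2,_,right)
state=p2 head=6 tape=______[b]b_   (p2,b)→(p0,c,stay)
state=p0 head=6 tape=______[c]b_   (p0,c)→(p2,_,right)
state=p2 head=7 tape=_______[b]_   (p2,b)→(p0,c,stay)
state=p0 head=7 tape=_______[c]_   (p0,c)→(p2,_,right)
state=p2 head=8 tape=________[_]
No transition is defined for (p2, _); M halts in state p2.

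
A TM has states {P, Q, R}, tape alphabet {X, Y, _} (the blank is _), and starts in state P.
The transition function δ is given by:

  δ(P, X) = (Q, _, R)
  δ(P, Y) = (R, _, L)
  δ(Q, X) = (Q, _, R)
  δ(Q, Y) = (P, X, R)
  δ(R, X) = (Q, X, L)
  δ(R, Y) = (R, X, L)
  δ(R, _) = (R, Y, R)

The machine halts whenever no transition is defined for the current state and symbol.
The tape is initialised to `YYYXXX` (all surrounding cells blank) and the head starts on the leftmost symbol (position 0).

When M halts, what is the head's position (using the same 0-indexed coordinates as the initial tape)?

6

P | __[Y]YYXXX_   read Y → write _, move L, go to R
R | _[_]_YYXXX_   read _ → write Y, move R, go to R
R | _Y[_]YYXXX_   read _ → write Y, move R, go to R
R | _YY[Y]YXXX_   read Y → write X, move L, go to R
R | _Y[Y]XYXXX_   read Y → write X, move L, go to R
R | _[Y]XXYXXX_   read Y → write X, move L, go to R
R | [_]XXXYXXX_   read _ → write Y, move R, go to R
R | Y[X]XXYXXX_   read X → write X, move L, go to Q
Q | [Y]XXXYXXX_   read Y → write X, move R, go to P
P | X[X]XXYXXX_   read X → write _, move R, go to Q
Q | X_[X]XYXXX_   read X → write _, move R, go to Q
Q | X__[X]YXXX_   read X → write _, move R, go to Q
Q | X___[Y]XXX_   read Y → write X, move R, go to P
P | X___X[X]XX_   read X → write _, move R, go to Q
Q | X___X_[X]X_   read X → write _, move R, go to Q
Q | X___X__[X]_   read X → write _, move R, go to Q
Q | X___X___[_]
At halt the head is at cell 6.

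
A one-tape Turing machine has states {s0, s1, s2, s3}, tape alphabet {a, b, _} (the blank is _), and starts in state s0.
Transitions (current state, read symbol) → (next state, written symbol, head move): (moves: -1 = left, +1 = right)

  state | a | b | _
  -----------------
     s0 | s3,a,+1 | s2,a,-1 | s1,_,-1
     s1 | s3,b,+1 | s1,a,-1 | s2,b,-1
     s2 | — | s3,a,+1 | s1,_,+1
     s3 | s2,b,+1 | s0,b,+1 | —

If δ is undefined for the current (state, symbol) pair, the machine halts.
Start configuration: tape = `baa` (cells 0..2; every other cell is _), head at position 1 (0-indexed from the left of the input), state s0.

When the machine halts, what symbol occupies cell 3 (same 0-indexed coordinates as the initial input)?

s0 | b[a]a___   read a → write a, move +1, go to s3
s3 | ba[a]___   read a → write b, move +1, go to s2
s2 | bab[_]__   read _ → write _, move +1, go to s1
s1 | bab_[_]_   read _ → write b, move -1, go to s2
s2 | bab[_]b_   read _ → write _, move +1, go to s1
s1 | bab_[b]_   read b → write a, move -1, go to s1
s1 | bab[_]a_   read _ → write b, move -1, go to s2
s2 | ba[b]ba_   read b → write a, move +1, go to s3
s3 | baa[b]a_   read b → write b, move +1, go to s0
s0 | baab[a]_   read a → write a, move +1, go to s3
s3 | baaba[_]
Cell 3 holds b when M halts.

b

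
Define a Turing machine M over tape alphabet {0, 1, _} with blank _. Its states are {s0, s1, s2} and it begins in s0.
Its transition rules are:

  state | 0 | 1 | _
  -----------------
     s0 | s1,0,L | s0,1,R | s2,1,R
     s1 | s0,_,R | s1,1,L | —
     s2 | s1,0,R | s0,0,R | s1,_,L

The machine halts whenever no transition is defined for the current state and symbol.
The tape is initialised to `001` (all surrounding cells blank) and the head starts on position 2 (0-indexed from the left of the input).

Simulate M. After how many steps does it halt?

13

s0 | 00[1]___   read 1 → write 1, move R, go to s0
s0 | 001[_]__   read _ → write 1, move R, go to s2
s2 | 0011[_]_   read _ → write _, move L, go to s1
s1 | 001[1]__   read 1 → write 1, move L, go to s1
s1 | 00[1]1__   read 1 → write 1, move L, go to s1
s1 | 0[0]11__   read 0 → write _, move R, go to s0
s0 | 0_[1]1__   read 1 → write 1, move R, go to s0
s0 | 0_1[1]__   read 1 → write 1, move R, go to s0
s0 | 0_11[_]_   read _ → write 1, move R, go to s2
s2 | 0_111[_]   read _ → write _, move L, go to s1
s1 | 0_11[1]_   read 1 → write 1, move L, go to s1
s1 | 0_1[1]1_   read 1 → write 1, move L, go to s1
s1 | 0_[1]11_   read 1 → write 1, move L, go to s1
s1 | 0[_]111_
M halts after 13 transitions.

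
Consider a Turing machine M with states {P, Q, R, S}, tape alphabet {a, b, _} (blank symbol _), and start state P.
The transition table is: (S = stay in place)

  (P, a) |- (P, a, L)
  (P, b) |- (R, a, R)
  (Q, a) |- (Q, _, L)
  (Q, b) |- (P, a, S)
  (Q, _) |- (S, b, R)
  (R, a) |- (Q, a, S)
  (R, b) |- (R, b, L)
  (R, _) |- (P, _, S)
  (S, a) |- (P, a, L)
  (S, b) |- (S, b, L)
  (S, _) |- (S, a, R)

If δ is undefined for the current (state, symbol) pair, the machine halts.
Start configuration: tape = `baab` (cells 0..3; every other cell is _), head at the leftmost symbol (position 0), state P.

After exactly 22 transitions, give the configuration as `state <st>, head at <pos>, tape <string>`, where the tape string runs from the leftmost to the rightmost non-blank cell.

state Q, head at -1, tape aaaaab

P | __[b]aab   read b → write a, move R, go to R
R | __a[a]ab   read a → write a, move S, go to Q
Q | __a[a]ab   read a → write _, move L, go to Q
Q | __[a]_ab   read a → write _, move L, go to Q
Q | _[_]__ab   read _ → write b, move R, go to S
S | _b[_]_ab   read _ → write a, move R, go to S
S | _ba[_]ab   read _ → write a, move R, go to S
S | _baa[a]b   read a → write a, move L, go to P
P | _ba[a]ab   read a → write a, move L, go to P
P | _b[a]aab   read a → write a, move L, go to P
P | _[b]aaab   read b → write a, move R, go to R
R | _a[a]aab   read a → write a, move S, go to Q
Q | _a[a]aab   read a → write _, move L, go to Q
Q | _[a]_aab   read a → write _, move L, go to Q
Q | [_]__aab   read _ → write b, move R, go to S
S | b[_]_aab   read _ → write a, move R, go to S
S | ba[_]aab   read _ → write a, move R, go to S
S | baa[a]ab   read a → write a, move L, go to P
P | ba[a]aab   read a → write a, move L, go to P
P | b[a]aaab   read a → write a, move L, go to P
P | [b]aaaab   read b → write a, move R, go to R
R | a[a]aaab   read a → write a, move S, go to Q
Q | a[a]aaab
After 22 steps: state Q, head at -1, tape aaaaab.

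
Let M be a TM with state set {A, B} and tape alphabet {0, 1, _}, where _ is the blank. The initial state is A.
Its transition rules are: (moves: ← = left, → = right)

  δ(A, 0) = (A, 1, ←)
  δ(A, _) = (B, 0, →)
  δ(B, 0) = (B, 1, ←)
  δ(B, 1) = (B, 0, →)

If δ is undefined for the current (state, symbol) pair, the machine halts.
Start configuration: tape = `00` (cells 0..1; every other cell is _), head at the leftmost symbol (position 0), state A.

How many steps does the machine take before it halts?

6

A | __[0]0   read 0 → write 1, move ←, go to A
A | _[_]10   read _ → write 0, move →, go to B
B | _0[1]0   read 1 → write 0, move →, go to B
B | _00[0]   read 0 → write 1, move ←, go to B
B | _0[0]1   read 0 → write 1, move ←, go to B
B | _[0]11   read 0 → write 1, move ←, go to B
B | [_]111
M halts after 6 transitions.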